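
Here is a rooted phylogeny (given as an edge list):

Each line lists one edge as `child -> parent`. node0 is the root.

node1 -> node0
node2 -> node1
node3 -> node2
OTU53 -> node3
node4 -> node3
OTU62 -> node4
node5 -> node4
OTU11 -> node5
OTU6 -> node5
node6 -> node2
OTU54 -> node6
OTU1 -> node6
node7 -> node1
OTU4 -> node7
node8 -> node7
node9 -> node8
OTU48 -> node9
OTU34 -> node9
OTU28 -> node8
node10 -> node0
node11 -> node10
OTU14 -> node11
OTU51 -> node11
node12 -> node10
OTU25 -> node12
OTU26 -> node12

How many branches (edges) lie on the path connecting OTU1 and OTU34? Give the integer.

The MRCA of OTU1 and OTU34 is the node subtending (((OTU53,(OTU62,(OTU11,OTU6))),(OTU54,OTU1)),(OTU4,((OTU48,OTU34),OTU28))).
From OTU1 up to that node: 3 branches. From OTU34 up to the same node: 4 branches. Total: 3 + 4 = 7.

7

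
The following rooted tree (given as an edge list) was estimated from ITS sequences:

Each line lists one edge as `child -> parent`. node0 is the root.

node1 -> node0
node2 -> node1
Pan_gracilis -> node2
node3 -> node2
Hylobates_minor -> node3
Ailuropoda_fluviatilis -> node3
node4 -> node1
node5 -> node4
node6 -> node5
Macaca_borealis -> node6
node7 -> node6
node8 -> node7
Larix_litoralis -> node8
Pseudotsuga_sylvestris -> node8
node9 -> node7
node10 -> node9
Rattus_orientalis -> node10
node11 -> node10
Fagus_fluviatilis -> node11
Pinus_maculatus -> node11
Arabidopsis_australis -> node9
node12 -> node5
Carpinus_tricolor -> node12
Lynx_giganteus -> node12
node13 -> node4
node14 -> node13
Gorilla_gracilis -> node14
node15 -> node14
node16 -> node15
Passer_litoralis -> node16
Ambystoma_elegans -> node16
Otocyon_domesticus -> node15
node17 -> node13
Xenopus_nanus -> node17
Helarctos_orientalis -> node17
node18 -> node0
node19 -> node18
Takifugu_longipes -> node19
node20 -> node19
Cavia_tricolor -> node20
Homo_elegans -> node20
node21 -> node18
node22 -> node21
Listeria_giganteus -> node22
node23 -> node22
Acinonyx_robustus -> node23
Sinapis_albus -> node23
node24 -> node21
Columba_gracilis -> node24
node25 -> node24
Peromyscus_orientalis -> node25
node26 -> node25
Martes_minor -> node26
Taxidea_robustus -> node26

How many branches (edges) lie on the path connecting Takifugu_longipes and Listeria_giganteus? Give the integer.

5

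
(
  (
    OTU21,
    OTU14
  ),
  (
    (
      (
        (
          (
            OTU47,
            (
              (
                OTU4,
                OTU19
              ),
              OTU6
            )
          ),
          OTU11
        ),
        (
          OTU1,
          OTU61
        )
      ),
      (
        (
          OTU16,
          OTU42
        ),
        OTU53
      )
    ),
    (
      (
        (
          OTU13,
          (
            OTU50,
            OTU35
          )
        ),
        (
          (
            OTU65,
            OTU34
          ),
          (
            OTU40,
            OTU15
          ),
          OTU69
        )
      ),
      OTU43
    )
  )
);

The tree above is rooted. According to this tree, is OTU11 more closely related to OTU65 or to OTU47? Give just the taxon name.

OTU47

The MRCA of OTU11 and OTU47 subtends ((OTU47,((OTU4,OTU19),OTU6)),OTU11) (5 taxa).
The MRCA of OTU11 and OTU65 subtends (((((OTU47,((OTU4,OTU19),OTU6)),OTU11),(OTU1,OTU61)),((OTU16,OTU42),OTU53)),(((OTU13,(OTU50,OTU35)),((OTU65,OTU34),(OTU40,OTU15),OTU69)),OTU43)) (19 taxa).
The first is nested inside the second, so OTU11 shares a more recent common ancestor with OTU47.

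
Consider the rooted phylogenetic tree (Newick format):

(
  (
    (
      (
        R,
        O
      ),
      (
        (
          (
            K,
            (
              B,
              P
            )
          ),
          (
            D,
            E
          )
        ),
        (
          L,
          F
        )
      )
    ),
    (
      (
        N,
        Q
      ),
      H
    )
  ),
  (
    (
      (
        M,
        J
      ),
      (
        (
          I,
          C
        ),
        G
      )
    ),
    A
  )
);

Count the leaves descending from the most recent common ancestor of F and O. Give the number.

9

The MRCA of F and O is the node subtending ((R,O),(((K,(B,P)),(D,E)),(L,F))).
That clade contains 9 terminal taxa: B, D, E, F, K, L, O, P, R.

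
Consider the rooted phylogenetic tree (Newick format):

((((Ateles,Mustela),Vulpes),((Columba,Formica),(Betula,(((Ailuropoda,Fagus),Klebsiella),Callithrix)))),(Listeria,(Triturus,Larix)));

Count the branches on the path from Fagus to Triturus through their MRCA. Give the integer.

10

The MRCA of Fagus and Triturus is the root of the tree.
From Fagus up to that node: 7 branches. From Triturus up to the same node: 3 branches. Total: 7 + 3 = 10.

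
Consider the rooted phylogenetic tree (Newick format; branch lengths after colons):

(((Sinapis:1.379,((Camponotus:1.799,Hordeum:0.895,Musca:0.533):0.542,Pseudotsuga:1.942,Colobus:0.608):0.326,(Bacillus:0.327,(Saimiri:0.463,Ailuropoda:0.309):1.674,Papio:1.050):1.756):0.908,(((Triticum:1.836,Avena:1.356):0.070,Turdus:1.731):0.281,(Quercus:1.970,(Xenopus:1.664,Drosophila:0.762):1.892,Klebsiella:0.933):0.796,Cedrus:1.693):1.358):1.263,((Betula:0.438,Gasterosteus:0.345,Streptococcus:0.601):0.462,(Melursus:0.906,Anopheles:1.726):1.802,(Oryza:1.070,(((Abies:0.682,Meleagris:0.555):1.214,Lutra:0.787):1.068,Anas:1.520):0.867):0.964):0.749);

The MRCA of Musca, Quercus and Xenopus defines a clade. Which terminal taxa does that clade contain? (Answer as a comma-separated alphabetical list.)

Tracing Musca: it sits inside (Camponotus,Hordeum,Musca).
Tracing Quercus: it sits inside (Quercus,(Xenopus,Drosophila),Klebsiella).
Tracing Xenopus: it sits inside (Xenopus,Drosophila).
The smallest clade enclosing all 3 is ((Sinapis,((Camponotus,Hordeum,Musca),Pseudotsuga,Colobus),(Bacillus,(Saimiri,Ailuropoda),Papio)),(((Triticum,Avena),Turdus),(Quercus,(Xenopus,Drosophila),Klebsiella),Cedrus)); the answer is its 18 terminal taxa in alphabetical order.

Ailuropoda, Avena, Bacillus, Camponotus, Cedrus, Colobus, Drosophila, Hordeum, Klebsiella, Musca, Papio, Pseudotsuga, Quercus, Saimiri, Sinapis, Triticum, Turdus, Xenopus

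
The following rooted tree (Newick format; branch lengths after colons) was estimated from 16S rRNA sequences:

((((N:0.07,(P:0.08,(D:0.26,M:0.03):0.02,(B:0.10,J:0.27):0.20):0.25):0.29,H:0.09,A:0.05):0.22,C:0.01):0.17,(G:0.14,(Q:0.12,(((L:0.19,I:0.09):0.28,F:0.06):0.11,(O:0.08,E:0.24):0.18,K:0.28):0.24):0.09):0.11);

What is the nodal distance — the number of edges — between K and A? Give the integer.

7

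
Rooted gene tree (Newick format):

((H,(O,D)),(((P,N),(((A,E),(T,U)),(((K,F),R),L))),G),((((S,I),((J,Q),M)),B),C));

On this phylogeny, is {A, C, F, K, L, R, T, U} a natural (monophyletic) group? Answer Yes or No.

The MRCA of the listed taxa is the root, so the smallest clade containing them is the whole tree.
That clade also contains B, D, E, G, H, I, J, M, N, O, P, Q, S, which are not in the proposed group, so the group is not monophyletic.

No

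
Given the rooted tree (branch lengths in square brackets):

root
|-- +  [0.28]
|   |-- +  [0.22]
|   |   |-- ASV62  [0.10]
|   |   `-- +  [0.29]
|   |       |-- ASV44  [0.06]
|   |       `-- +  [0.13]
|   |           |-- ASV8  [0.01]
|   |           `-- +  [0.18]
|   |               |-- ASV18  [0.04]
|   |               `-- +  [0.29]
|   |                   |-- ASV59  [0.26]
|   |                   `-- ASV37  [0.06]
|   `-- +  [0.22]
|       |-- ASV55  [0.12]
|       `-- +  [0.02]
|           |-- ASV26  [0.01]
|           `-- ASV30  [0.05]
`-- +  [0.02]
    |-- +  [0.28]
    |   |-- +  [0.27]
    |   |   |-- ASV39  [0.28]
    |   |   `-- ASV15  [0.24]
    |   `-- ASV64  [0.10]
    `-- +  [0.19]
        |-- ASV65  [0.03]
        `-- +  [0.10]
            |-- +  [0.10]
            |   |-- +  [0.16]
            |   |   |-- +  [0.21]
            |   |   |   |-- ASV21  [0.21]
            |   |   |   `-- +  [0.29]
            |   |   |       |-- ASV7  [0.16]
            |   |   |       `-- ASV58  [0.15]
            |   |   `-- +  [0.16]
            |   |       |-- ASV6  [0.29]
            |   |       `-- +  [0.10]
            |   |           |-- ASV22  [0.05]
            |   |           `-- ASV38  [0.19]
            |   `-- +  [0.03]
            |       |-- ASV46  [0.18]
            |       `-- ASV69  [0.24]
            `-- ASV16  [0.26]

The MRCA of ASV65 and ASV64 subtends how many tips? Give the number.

The MRCA of ASV65 and ASV64 is the node subtending (((ASV39,ASV15),ASV64),(ASV65,((((ASV21,(ASV7,ASV58)),(ASV6,(ASV22,ASV38))),(ASV46,ASV69)),ASV16))).
That clade contains 13 terminal taxa: ASV15, ASV16, ASV21, ASV22, ASV38, ASV39, ASV46, ASV58, ASV6, ASV64, ASV65, ASV69, ASV7.

13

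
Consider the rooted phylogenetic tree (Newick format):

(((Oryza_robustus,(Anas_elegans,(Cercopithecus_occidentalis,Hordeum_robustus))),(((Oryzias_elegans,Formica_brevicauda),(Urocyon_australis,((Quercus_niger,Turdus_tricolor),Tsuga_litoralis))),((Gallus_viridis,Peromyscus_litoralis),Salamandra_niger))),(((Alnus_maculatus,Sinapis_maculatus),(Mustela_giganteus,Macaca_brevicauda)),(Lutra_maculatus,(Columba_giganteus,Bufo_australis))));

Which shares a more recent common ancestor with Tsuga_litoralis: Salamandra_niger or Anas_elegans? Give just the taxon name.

The MRCA of Tsuga_litoralis and Salamandra_niger subtends (((Oryzias_elegans,Formica_brevicauda),(Urocyon_australis,((Quercus_niger,Turdus_tricolor),Tsuga_litoralis))),((Gallus_viridis,Peromyscus_litoralis),Salamandra_niger)) (9 taxa).
The MRCA of Tsuga_litoralis and Anas_elegans subtends ((Oryza_robustus,(Anas_elegans,(Cercopithecus_occidentalis,Hordeum_robustus))),(((Oryzias_elegans,Formica_brevicauda),(Urocyon_australis,((Quercus_niger,Turdus_tricolor),Tsuga_litoralis))),((Gallus_viridis,Peromyscus_litoralis),Salamandra_niger))) (13 taxa).
The first is nested inside the second, so Tsuga_litoralis shares a more recent common ancestor with Salamandra_niger.

Salamandra_niger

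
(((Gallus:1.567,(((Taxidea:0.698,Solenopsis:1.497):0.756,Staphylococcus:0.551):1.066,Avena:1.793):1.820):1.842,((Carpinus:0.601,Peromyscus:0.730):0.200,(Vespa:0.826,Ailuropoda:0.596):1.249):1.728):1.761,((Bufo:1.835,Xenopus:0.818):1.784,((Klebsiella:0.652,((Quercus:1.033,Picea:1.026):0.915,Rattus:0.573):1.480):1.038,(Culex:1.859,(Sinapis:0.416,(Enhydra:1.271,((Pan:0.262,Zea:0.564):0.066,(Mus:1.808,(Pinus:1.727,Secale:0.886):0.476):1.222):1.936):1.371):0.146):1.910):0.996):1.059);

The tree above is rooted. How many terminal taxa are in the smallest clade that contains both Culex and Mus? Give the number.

The MRCA of Culex and Mus is the node subtending (Culex,(Sinapis,(Enhydra,((Pan,Zea),(Mus,(Pinus,Secale)))))).
That clade contains 8 terminal taxa: Culex, Enhydra, Mus, Pan, Pinus, Secale, Sinapis, Zea.

8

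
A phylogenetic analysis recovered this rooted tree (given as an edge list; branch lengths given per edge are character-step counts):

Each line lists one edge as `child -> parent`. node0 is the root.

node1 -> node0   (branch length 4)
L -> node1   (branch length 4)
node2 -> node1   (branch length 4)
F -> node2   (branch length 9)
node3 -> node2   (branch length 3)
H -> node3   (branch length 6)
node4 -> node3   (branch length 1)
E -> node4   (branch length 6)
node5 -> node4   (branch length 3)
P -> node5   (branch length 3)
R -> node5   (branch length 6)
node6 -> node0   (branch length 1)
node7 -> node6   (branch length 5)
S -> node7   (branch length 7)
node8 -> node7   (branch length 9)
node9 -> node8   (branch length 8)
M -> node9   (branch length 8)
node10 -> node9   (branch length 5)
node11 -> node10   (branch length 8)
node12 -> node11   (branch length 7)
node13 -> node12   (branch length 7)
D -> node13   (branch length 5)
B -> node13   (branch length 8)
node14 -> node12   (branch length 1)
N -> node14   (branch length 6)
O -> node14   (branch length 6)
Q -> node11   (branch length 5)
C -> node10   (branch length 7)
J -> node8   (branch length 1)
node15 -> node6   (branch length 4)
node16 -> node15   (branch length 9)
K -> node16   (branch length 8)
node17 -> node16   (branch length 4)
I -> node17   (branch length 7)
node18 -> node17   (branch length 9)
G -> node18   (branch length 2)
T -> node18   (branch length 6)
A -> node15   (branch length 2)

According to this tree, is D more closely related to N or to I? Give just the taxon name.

N

The MRCA of D and N subtends ((D,B),(N,O)) (4 taxa).
The MRCA of D and I subtends ((S,((M,((((D,B),(N,O)),Q),C)),J)),((K,(I,(G,T))),A)) (14 taxa).
The first is nested inside the second, so D shares a more recent common ancestor with N.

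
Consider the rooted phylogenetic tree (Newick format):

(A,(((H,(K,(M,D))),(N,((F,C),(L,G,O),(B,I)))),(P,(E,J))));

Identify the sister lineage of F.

C

F attaches to the tree at the node subtending (F,C).
The other lineage descending from that same node — the sister group — is the single tip C.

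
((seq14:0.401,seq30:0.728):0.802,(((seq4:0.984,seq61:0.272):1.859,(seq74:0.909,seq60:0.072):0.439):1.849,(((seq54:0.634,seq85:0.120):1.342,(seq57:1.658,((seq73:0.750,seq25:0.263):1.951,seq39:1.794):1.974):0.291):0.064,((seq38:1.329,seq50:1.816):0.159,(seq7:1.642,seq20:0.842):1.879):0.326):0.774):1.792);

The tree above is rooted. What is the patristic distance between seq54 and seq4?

The path runs seq54 → … → MRCA → … → seq4; the MRCA is the node subtending (((seq4,seq61),(seq74,seq60)),(((seq54,seq85),(seq57,((seq73,seq25),seq39))),((seq38,seq50),(seq7,seq20)))).
Branch lengths along that path: 0.634 + 1.342 + 0.064 + 0.774 + 1.849 + 1.859 + 0.984 = 7.506.

7.506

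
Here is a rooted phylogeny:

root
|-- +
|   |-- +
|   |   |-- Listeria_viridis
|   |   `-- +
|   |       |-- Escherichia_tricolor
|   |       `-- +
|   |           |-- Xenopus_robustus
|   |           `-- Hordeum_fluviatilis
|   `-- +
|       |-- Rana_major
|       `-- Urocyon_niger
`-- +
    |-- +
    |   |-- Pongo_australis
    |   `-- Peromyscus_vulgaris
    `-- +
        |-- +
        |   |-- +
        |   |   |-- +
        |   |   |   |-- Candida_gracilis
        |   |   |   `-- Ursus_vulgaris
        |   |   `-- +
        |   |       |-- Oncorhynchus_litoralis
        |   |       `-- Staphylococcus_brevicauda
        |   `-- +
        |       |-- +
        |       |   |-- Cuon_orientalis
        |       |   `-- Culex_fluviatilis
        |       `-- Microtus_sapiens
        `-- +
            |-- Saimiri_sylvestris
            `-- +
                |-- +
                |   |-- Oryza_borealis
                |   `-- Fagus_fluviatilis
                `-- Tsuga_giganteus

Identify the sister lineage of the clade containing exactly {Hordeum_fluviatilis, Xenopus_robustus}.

Escherichia_tricolor

The clade containing exactly {Hordeum_fluviatilis, Xenopus_robustus} attaches to the tree at the node subtending (Escherichia_tricolor,(Xenopus_robustus,Hordeum_fluviatilis)).
The other lineage descending from that same node — the sister group — is the single tip Escherichia_tricolor.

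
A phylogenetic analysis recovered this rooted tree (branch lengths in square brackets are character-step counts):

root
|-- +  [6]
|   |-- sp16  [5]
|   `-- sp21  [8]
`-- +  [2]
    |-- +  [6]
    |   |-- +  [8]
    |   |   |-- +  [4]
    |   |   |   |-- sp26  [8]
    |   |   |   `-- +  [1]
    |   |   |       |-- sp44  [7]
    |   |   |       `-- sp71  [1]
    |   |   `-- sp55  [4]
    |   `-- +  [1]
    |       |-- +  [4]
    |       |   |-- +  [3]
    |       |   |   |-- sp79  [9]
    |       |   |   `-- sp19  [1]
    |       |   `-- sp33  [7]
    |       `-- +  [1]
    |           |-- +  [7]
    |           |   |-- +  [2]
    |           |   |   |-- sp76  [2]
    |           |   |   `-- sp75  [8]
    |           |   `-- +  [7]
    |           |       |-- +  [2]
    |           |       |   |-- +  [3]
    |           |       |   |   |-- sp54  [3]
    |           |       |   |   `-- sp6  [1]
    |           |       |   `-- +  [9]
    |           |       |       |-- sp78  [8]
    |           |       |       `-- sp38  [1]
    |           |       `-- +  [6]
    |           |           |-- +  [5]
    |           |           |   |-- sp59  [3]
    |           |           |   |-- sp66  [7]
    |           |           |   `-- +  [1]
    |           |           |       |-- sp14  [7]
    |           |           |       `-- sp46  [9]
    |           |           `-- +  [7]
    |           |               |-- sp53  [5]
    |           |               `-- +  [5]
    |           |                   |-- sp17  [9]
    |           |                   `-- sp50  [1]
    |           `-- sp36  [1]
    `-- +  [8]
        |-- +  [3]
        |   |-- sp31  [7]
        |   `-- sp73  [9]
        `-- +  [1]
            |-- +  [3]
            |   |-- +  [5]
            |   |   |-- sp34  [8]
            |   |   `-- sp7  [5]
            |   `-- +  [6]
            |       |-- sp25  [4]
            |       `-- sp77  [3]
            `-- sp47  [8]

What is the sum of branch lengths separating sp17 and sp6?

The path runs sp17 → … → MRCA → … → sp6; the MRCA is the node subtending (((sp54,sp6),(sp78,sp38)),((sp59,sp66,(sp14,sp46)),(sp53,(sp17,sp50)))).
Branch lengths along that path: 9 + 5 + 7 + 6 + 2 + 3 + 1 = 33.

33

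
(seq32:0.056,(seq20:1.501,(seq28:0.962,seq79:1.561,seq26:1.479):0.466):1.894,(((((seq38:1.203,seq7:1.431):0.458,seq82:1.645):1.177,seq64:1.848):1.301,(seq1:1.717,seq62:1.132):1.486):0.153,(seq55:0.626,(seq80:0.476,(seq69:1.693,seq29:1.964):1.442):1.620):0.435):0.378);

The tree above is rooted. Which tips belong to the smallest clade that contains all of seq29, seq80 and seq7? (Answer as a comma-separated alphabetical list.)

Tracing seq29: it sits inside (seq69,seq29).
Tracing seq80: it sits inside (seq80,(seq69,seq29)).
Tracing seq7: it sits inside (seq38,seq7).
The smallest clade enclosing all 3 is (((((seq38,seq7),seq82),seq64),(seq1,seq62)),(seq55,(seq80,(seq69,seq29)))); the answer is its 10 terminal taxa in alphabetical order.

seq1, seq29, seq38, seq55, seq62, seq64, seq69, seq7, seq80, seq82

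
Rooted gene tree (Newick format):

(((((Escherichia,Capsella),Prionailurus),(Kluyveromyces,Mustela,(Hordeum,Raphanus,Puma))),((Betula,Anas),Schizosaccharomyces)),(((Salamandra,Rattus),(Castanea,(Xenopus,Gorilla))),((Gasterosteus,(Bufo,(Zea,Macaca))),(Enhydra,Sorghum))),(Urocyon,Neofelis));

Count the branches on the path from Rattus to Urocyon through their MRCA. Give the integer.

6

The MRCA of Rattus and Urocyon is the root of the tree.
From Rattus up to that node: 4 branches. From Urocyon up to the same node: 2 branches. Total: 4 + 2 = 6.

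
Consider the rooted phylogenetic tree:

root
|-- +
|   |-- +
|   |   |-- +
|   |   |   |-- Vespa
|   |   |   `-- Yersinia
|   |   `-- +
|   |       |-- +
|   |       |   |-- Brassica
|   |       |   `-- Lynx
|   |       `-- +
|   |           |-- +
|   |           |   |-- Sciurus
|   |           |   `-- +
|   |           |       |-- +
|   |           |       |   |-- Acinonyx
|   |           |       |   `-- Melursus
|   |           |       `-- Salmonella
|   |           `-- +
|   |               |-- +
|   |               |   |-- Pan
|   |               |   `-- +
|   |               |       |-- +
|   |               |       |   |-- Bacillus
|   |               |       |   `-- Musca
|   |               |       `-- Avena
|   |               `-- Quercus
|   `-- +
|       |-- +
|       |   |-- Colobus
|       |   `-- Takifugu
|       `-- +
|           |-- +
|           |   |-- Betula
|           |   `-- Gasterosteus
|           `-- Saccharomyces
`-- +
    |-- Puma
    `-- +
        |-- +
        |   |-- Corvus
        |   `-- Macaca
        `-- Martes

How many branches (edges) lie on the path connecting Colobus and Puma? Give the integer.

6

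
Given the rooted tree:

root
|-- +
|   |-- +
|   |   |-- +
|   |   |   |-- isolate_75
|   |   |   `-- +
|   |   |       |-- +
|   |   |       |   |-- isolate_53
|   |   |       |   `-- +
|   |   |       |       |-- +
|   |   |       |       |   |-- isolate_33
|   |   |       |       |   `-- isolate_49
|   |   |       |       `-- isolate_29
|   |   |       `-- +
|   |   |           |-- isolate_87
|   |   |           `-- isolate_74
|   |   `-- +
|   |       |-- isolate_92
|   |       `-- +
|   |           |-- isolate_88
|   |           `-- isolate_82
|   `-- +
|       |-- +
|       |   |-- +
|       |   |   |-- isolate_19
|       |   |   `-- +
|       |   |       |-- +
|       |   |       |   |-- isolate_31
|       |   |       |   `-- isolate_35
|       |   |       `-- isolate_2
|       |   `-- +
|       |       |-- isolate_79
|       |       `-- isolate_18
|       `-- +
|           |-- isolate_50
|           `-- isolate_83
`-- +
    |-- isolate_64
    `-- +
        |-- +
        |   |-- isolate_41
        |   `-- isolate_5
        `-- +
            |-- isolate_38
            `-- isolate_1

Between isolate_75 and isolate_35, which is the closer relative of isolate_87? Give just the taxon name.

isolate_75

The MRCA of isolate_87 and isolate_75 subtends (isolate_75,((isolate_53,((isolate_33,isolate_49),isolate_29)),(isolate_87,isolate_74))) (7 taxa).
The MRCA of isolate_87 and isolate_35 subtends (((isolate_75,((isolate_53,((isolate_33,isolate_49),isolate_29)),(isolate_87,isolate_74))),(isolate_92,(isolate_88,isolate_82))),(((isolate_19,((isolate_31,isolate_35),isolate_2)),(isolate_79,isolate_18)),(isolate_50,isolate_83))) (18 taxa).
The first is nested inside the second, so isolate_87 shares a more recent common ancestor with isolate_75.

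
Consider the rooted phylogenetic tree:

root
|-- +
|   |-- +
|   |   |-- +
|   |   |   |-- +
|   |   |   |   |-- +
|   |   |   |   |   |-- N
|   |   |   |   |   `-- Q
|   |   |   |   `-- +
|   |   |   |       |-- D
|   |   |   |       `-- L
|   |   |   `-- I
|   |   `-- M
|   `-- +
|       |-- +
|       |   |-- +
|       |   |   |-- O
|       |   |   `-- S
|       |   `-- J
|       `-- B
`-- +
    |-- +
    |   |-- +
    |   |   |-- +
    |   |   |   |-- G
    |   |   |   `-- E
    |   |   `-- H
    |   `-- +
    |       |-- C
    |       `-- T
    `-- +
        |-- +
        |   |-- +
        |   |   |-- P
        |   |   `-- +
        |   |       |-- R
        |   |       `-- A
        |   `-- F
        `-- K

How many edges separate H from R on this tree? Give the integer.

The MRCA of H and R is the node subtending ((((G,E),H),(C,T)),(((P,(R,A)),F),K)).
From H up to that node: 3 branches. From R up to the same node: 5 branches. Total: 3 + 5 = 8.

8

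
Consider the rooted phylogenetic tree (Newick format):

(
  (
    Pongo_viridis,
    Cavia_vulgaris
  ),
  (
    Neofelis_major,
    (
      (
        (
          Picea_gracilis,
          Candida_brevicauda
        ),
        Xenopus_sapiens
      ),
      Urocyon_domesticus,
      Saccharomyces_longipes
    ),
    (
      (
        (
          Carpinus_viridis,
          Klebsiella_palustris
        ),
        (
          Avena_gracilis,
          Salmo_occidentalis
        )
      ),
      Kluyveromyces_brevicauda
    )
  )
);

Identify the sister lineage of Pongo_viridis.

Cavia_vulgaris

Pongo_viridis attaches to the tree at the node subtending (Pongo_viridis,Cavia_vulgaris).
The other lineage descending from that same node — the sister group — is the single tip Cavia_vulgaris.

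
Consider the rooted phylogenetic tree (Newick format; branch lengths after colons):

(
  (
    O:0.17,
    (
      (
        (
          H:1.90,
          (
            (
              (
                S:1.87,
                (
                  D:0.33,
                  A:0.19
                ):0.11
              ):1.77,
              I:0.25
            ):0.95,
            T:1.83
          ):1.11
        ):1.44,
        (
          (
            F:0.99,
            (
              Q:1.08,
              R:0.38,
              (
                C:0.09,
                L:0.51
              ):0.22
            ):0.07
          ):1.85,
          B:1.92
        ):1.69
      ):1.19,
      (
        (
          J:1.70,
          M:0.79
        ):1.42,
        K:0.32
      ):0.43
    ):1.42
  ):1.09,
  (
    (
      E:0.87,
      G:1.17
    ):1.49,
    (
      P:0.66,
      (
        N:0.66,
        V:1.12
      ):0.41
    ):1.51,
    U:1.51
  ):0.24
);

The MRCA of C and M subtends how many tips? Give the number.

15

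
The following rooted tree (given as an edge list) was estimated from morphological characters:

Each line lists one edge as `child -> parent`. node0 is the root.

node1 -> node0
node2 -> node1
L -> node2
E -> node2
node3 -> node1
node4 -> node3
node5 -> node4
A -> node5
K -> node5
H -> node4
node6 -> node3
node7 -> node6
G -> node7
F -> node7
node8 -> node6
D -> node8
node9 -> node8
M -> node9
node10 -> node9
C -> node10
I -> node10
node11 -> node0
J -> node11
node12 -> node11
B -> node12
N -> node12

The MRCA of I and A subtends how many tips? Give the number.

The MRCA of I and A is the node subtending (((A,K),H),((G,F),(D,(M,(C,I))))).
That clade contains 9 terminal taxa: A, C, D, F, G, H, I, K, M.

9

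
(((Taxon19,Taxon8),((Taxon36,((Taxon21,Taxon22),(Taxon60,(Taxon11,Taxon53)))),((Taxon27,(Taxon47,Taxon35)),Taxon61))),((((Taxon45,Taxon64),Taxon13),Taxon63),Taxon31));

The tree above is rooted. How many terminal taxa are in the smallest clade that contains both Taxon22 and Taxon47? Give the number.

10

The MRCA of Taxon22 and Taxon47 is the node subtending ((Taxon36,((Taxon21,Taxon22),(Taxon60,(Taxon11,Taxon53)))),((Taxon27,(Taxon47,Taxon35)),Taxon61)).
That clade contains 10 terminal taxa: Taxon11, Taxon21, Taxon22, Taxon27, Taxon35, Taxon36, Taxon47, Taxon53, Taxon60, Taxon61.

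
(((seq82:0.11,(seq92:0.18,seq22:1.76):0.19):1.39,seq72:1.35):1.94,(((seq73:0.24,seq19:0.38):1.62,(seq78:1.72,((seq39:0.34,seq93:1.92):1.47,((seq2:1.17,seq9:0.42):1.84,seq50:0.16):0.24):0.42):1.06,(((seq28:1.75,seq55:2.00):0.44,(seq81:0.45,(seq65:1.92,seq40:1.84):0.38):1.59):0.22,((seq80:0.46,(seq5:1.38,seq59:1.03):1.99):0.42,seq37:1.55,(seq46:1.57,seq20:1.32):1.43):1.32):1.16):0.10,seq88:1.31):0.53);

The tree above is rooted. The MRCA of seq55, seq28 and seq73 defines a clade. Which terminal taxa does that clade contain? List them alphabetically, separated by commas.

seq19, seq2, seq20, seq28, seq37, seq39, seq40, seq46, seq5, seq50, seq55, seq59, seq65, seq73, seq78, seq80, seq81, seq9, seq93

Tracing seq55: it sits inside (seq28,seq55).
Tracing seq28: it sits inside (seq28,seq55).
Tracing seq73: it sits inside (seq73,seq19).
The smallest clade enclosing all 3 is ((seq73,seq19),(seq78,((seq39,seq93),((seq2,seq9),seq50))),(((seq28,seq55),(seq81,(seq65,seq40))),((seq80,(seq5,seq59)),seq37,(seq46,seq20)))); the answer is its 19 terminal taxa in alphabetical order.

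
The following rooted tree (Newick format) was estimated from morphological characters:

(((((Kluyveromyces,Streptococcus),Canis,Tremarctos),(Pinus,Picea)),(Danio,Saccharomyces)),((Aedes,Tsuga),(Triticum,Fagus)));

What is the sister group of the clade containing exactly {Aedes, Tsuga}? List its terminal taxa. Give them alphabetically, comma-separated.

The clade containing exactly {Aedes, Tsuga} attaches to the tree at the node subtending ((Aedes,Tsuga),(Triticum,Fagus)).
The other lineage descending from that same node — the sister group — is (Triticum,Fagus); its 2 tips in alphabetical order are the answer.

Fagus, Triticum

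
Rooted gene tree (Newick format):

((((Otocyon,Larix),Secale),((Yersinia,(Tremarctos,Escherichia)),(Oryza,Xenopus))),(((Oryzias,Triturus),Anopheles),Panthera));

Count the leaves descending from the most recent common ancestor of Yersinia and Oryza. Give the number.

5

The MRCA of Yersinia and Oryza is the node subtending ((Yersinia,(Tremarctos,Escherichia)),(Oryza,Xenopus)).
That clade contains 5 terminal taxa: Escherichia, Oryza, Tremarctos, Xenopus, Yersinia.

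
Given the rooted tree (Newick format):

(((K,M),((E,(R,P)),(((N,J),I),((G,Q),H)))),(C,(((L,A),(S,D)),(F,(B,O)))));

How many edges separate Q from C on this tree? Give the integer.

8

The MRCA of Q and C is the root of the tree.
From Q up to that node: 6 branches. From C up to the same node: 2 branches. Total: 6 + 2 = 8.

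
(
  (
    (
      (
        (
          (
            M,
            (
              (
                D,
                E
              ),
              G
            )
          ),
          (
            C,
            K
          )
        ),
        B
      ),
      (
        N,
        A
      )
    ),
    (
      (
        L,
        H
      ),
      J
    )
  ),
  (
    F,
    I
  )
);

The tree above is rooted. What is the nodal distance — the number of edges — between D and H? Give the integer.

The MRCA of D and H is the node subtending (((((M,((D,E),G)),(C,K)),B),(N,A)),((L,H),J)).
From D up to that node: 7 branches. From H up to the same node: 3 branches. Total: 7 + 3 = 10.

10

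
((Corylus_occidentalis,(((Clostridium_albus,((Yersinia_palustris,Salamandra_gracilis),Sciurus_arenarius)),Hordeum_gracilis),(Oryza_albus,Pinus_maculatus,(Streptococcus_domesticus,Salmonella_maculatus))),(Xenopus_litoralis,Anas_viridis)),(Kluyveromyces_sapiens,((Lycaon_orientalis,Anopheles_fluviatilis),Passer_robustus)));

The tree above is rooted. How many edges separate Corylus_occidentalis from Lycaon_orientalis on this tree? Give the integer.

The MRCA of Corylus_occidentalis and Lycaon_orientalis is the root of the tree.
From Corylus_occidentalis up to that node: 2 branches. From Lycaon_orientalis up to the same node: 4 branches. Total: 2 + 4 = 6.

6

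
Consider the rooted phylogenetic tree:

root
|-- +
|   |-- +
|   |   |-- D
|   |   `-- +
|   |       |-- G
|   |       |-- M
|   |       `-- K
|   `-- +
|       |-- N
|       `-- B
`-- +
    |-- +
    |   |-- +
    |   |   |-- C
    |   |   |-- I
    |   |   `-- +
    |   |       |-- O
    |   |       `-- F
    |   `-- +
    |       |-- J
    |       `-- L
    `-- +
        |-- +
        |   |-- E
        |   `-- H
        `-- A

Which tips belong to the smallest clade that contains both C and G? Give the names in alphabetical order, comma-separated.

A, B, C, D, E, F, G, H, I, J, K, L, M, N, O

Tracing C: it sits inside (C,I,(O,F)).
Tracing G: it sits inside (G,M,K).
The smallest clade enclosing both is the whole tree (their MRCA is the root), so the answer is all 15 tips in alphabetical order.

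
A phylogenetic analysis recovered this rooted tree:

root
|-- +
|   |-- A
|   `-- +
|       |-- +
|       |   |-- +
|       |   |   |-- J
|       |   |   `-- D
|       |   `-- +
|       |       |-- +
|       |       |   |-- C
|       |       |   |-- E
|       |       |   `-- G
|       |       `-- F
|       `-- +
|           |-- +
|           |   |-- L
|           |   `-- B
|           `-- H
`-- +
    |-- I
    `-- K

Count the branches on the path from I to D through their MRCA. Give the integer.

7

The MRCA of I and D is the root of the tree.
From I up to that node: 2 branches. From D up to the same node: 5 branches. Total: 2 + 5 = 7.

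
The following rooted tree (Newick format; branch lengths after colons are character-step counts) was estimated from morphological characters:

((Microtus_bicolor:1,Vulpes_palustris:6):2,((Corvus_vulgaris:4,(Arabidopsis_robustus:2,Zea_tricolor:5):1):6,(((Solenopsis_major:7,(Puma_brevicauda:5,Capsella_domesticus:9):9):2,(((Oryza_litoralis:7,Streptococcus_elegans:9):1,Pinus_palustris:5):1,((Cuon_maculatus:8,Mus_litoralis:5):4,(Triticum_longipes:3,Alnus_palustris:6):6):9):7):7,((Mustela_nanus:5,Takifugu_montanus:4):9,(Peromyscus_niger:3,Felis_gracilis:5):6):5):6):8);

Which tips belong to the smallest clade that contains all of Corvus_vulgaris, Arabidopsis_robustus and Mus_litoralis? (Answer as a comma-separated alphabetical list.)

Alnus_palustris, Arabidopsis_robustus, Capsella_domesticus, Corvus_vulgaris, Cuon_maculatus, Felis_gracilis, Mus_litoralis, Mustela_nanus, Oryza_litoralis, Peromyscus_niger, Pinus_palustris, Puma_brevicauda, Solenopsis_major, Streptococcus_elegans, Takifugu_montanus, Triticum_longipes, Zea_tricolor

Tracing Corvus_vulgaris: it sits inside (Corvus_vulgaris,(Arabidopsis_robustus,Zea_tricolor)).
Tracing Arabidopsis_robustus: it sits inside (Arabidopsis_robustus,Zea_tricolor).
Tracing Mus_litoralis: it sits inside (Cuon_maculatus,Mus_litoralis).
The smallest clade enclosing all 3 is ((Corvus_vulgaris,(Arabidopsis_robustus,Zea_tricolor)),(((Solenopsis_major,(Puma_brevicauda,Capsella_domesticus)),(((Oryza_litoralis,Streptococcus_elegans),Pinus_palustris),((Cuon_maculatus,Mus_litoralis),(Triticum_longipes,Alnus_palustris)))),((Mustela_nanus,Takifugu_montanus),(Peromyscus_niger,Felis_gracilis)))); the answer is its 17 terminal taxa in alphabetical order.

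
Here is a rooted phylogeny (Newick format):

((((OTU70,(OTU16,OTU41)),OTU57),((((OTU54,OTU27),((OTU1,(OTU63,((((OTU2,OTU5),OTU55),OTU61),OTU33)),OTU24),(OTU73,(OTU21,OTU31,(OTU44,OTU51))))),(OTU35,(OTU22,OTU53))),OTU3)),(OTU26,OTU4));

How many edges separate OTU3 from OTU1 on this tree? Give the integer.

The MRCA of OTU3 and OTU1 is the node subtending ((((OTU54,OTU27),((OTU1,(OTU63,((((OTU2,OTU5),OTU55),OTU61),OTU33)),OTU24),(OTU73,(OTU21,OTU31,(OTU44,OTU51))))),(OTU35,(OTU22,OTU53))),OTU3).
From OTU3 up to that node: 1 branch. From OTU1 up to the same node: 5 branches. Total: 1 + 5 = 6.

6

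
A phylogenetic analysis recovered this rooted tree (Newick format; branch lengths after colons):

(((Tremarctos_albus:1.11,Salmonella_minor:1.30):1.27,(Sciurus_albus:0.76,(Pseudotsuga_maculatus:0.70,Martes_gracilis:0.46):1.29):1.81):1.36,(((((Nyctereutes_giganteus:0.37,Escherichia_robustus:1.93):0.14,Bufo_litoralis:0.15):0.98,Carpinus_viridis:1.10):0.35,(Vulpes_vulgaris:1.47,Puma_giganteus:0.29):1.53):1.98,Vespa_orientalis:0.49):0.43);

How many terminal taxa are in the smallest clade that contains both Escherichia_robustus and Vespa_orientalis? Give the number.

7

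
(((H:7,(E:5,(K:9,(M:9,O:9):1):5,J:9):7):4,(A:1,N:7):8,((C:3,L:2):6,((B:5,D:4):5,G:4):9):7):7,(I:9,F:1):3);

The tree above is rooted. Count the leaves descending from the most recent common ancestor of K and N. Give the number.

13

The MRCA of K and N is the node subtending ((H,(E,(K,(M,O)),J)),(A,N),((C,L),((B,D),G))).
That clade contains 13 terminal taxa: A, B, C, D, E, G, H, J, K, L, M, N, O.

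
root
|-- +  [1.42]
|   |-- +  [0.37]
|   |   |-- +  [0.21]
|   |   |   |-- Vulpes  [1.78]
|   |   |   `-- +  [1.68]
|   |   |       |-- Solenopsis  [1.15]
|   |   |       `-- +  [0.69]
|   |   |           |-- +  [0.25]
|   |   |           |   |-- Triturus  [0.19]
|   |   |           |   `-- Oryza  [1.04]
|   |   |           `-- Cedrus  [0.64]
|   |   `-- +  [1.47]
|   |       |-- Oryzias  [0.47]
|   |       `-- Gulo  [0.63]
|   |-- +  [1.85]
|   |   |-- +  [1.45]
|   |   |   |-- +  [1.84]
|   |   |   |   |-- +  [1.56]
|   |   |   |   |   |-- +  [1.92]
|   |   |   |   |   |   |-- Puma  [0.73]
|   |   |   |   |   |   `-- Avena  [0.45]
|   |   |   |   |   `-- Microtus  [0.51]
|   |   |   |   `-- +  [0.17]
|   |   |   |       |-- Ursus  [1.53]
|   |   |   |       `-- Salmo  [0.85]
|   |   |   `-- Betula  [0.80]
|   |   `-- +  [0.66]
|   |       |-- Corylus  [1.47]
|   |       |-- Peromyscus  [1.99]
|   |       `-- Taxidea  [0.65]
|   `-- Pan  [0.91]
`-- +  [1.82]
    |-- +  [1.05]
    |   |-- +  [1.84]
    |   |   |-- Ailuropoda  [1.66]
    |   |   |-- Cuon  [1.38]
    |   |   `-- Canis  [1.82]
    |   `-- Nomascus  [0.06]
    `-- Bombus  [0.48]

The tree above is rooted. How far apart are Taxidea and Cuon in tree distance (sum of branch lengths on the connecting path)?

The path runs Taxidea → … → MRCA → … → Cuon; the MRCA is the root of the tree.
Branch lengths along that path: 0.65 + 0.66 + 1.85 + 1.42 + 1.82 + 1.05 + 1.84 + 1.38 = 10.67.

10.67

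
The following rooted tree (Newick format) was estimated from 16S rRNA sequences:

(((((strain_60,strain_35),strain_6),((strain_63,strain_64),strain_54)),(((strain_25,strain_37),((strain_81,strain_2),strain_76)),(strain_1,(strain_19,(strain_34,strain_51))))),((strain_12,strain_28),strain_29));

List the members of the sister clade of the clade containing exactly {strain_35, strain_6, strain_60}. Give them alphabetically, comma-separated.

The clade containing exactly {strain_35, strain_6, strain_60} attaches to the tree at the node subtending (((strain_60,strain_35),strain_6),((strain_63,strain_64),strain_54)).
The other lineage descending from that same node — the sister group — is ((strain_63,strain_64),strain_54); its 3 tips in alphabetical order are the answer.

strain_54, strain_63, strain_64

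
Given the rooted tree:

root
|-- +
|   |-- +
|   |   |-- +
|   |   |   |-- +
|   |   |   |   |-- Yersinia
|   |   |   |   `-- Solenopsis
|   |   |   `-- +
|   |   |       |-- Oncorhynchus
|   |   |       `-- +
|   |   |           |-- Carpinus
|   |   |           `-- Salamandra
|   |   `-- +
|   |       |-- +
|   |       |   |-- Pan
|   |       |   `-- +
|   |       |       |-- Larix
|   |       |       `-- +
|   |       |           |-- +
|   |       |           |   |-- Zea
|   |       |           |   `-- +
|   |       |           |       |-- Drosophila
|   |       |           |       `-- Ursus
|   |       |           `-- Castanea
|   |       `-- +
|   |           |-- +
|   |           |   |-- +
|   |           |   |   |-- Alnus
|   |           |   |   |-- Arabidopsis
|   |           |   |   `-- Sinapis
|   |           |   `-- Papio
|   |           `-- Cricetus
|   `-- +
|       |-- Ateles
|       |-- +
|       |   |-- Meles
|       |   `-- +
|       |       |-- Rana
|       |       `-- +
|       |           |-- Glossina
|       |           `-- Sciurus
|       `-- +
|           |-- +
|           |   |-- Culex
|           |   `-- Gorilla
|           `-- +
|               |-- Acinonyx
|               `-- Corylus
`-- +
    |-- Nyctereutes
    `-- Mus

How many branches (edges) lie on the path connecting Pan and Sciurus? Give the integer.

The MRCA of Pan and Sciurus is the node subtending ((((Yersinia,Solenopsis),(Oncorhynchus,(Carpinus,Salamandra))),((Pan,(Larix,((Zea,(Drosophila,Ursus)),Castanea))),(((Alnus,Arabidopsis,Sinapis),Papio),Cricetus))),(Ateles,(Meles,(Rana,(Glossina,Sciurus))),((Culex,Gorilla),(Acinonyx,Corylus)))).
From Pan up to that node: 4 branches. From Sciurus up to the same node: 5 branches. Total: 4 + 5 = 9.

9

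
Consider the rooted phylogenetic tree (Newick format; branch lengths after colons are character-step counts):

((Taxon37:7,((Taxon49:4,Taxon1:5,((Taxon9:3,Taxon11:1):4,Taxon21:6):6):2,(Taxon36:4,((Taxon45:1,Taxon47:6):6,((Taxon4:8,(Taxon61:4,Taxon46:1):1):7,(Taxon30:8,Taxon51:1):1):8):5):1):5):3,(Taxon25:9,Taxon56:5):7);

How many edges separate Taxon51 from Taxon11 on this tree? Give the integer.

9

The MRCA of Taxon51 and Taxon11 is the node subtending ((Taxon49,Taxon1,((Taxon9,Taxon11),Taxon21)),(Taxon36,((Taxon45,Taxon47),((Taxon4,(Taxon61,Taxon46)),(Taxon30,Taxon51))))).
From Taxon51 up to that node: 5 branches. From Taxon11 up to the same node: 4 branches. Total: 5 + 4 = 9.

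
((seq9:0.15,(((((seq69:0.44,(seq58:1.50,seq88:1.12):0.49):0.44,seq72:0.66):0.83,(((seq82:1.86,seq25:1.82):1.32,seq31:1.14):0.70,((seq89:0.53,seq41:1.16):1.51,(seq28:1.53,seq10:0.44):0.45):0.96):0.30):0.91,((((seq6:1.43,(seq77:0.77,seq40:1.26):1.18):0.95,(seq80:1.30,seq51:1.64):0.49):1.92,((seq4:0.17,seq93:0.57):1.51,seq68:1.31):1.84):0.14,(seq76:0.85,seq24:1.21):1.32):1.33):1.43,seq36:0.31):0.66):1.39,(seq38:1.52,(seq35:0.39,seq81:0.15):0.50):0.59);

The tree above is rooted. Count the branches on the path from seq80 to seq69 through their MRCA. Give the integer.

9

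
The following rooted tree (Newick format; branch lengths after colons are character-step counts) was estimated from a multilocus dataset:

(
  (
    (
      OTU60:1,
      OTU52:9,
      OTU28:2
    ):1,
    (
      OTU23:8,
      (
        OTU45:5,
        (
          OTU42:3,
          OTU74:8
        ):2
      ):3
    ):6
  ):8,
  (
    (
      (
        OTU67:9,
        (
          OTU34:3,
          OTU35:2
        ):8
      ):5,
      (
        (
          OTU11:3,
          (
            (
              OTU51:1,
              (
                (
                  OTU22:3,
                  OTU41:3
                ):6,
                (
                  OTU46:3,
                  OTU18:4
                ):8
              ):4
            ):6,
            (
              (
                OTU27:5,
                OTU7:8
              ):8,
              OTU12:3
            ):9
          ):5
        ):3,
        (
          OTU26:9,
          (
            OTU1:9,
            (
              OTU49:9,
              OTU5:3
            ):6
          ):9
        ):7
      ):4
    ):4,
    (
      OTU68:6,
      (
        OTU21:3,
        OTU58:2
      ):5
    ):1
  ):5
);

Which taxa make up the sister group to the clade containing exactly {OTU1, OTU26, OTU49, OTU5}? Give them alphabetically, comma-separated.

The clade containing exactly {OTU1, OTU26, OTU49, OTU5} attaches to the tree at the node subtending ((OTU11,((OTU51,((OTU22,OTU41),(OTU46,OTU18))),((OTU27,OTU7),OTU12))),(OTU26,(OTU1,(OTU49,OTU5)))).
The other lineage descending from that same node — the sister group — is (OTU11,((OTU51,((OTU22,OTU41),(OTU46,OTU18))),((OTU27,OTU7),OTU12))); its 9 tips in alphabetical order are the answer.

OTU11, OTU12, OTU18, OTU22, OTU27, OTU41, OTU46, OTU51, OTU7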